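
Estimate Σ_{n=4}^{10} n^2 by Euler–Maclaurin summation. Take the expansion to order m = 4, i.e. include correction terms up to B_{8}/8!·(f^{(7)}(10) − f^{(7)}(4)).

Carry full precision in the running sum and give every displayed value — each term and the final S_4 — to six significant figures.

Integral: ∫_4^10 x^2 dx = 312.000.
½[f(4) + f(10)] = ½[16.0000 + 100.000] = 58.0000.
Running total after boundary: 370.000.
k=1: B_{2}/(2)! × [f^{(1)}(10) − f^{(1)}(4)] = 1/12 × (20.0000 − 8.00000) = 1.00000.
Partial sum through k=1: 371.000.
k=2: B_{4}/(4)! × [f^{(3)}(10) − f^{(3)}(4)] = −1/720 × (0.00000 − 0.00000) = 0.00000.
Partial sum through k=2: 371.000.
k=3: B_{6}/(6)! × [f^{(5)}(10) − f^{(5)}(4)] = 1/30240 × (0.00000 − 0.00000) = 0.00000.
Partial sum through k=3: 371.000.
k=4: B_{8}/(8)! × [f^{(7)}(10) − f^{(7)}(4)] = −1/1209600 × (0.00000 − 0.00000) = 0.00000.

S_4 ≈ 371.000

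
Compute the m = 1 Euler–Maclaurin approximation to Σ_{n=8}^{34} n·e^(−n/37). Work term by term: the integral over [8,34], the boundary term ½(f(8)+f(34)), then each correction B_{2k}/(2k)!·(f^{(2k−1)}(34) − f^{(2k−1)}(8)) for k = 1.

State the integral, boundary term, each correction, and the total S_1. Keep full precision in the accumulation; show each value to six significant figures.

The integral term ∫_8^34 x·e^(−x/37) dx = 293.217.
Boundary: ½(f(8) + f(34)) = ½(6.44449 + 13.5643) = 10.0044.
Running total after boundary: 303.222.
Order-1 term: 1/12 · (0.0323473 − 0.631386) = -0.0499199.

S_1 ≈ 303.172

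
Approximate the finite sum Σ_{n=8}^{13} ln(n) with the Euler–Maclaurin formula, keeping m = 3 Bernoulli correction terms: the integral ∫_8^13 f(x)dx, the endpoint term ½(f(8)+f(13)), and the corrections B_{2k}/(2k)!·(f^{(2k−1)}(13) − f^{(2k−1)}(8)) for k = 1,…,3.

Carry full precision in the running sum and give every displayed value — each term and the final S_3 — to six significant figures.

S_3 ≈ 14.0270

The integral term ∫_8^13 ln(x) dx = 11.7088.
Endpoint term: (f(8) + f(13))/2 = (2.07944 + 2.56495)/2 = 2.32220.
So far: 14.0310.
Correction k=1: B_{2}/2! · (f^{(1)}(13) − f^{(1)}(8)) = 1/12 · (0.0769231 − 0.125000) = -0.00400641.
Partial sum through k=1: 14.0270.
Correction k=2: B_{4}/4! · (f^{(3)}(13) − f^{(3)}(8)) = −1/720 · (0.000910332 − 0.00390625) = 4.16100e-06.
Partial sum through k=2: 14.0270.
Correction k=3: B_{6}/6! · (f^{(5)}(13) − f^{(5)}(8)) = 1/30240 · (6.46390e-05 − 0.000732422) = -2.20828e-08.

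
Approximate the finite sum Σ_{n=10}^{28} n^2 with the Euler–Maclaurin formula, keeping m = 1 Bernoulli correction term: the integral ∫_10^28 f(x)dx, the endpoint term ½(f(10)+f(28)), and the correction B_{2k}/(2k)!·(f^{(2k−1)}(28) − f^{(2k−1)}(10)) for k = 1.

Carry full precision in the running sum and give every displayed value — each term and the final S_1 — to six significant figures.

S_1 ≈ 7429.00

Integral: ∫_10^28 x^2 dx = 6984.00.
Endpoint term: (f(10) + f(28))/2 = (100.000 + 784.000)/2 = 442.000.
Running total after boundary: 7426.00.
Order-1 term: 1/12 · (56.0000 − 20.0000) = 3.00000.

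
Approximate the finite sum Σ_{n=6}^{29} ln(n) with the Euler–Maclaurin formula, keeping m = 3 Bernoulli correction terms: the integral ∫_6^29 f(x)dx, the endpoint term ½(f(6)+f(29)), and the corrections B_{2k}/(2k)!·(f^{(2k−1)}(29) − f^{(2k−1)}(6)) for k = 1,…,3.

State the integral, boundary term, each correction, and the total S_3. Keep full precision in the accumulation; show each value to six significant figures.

The integral term ∫_6^29 ln(x) dx = 63.9010.
Boundary: ½(f(6) + f(29)) = ½(1.79176 + 3.36730) = 2.57953.
Running total after boundary: 66.4805.
Order-1 term: 1/12 · (0.0344828 − 0.166667) = -0.0110153.
Running total after k=1: 66.4695.
Order-2 term: −1/720 · (8.20042e-05 − 0.00925926) = 1.27462e-05.
Running total after k=2: 66.4695.
Order-3 term: 1/30240 · (1.17010e-06 − 0.00308642) = -1.02025e-07.

S_3 ≈ 66.4695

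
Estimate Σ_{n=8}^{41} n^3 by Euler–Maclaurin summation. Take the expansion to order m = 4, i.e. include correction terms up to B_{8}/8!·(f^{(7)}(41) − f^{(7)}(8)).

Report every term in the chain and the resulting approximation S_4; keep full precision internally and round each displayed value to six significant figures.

Integral: ∫_8^41 x^3 dx = 705416.
Boundary: ½(f(8) + f(41)) = ½(512.000 + 68921.0) = 34716.5.
Running total after boundary: 740133.
Order-1 term: 1/12 · (5043.00 − 192.000) = 404.250.
After k=1: 740537.
Order-2 term: −1/720 · (6.00000 − 6.00000) = 0.00000.
After k=2: 740537.
Order-3 term: 1/30240 · (0.00000 − 0.00000) = 0.00000.
After k=3: 740537.
Order-4 term: −1/1209600 · (0.00000 − 0.00000) = 0.00000.

S_4 ≈ 740537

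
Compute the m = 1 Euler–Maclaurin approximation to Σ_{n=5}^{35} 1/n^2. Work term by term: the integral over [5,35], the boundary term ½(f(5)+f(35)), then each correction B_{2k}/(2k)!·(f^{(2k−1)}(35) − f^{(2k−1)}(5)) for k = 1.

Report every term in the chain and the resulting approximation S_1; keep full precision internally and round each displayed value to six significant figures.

S_1 ≈ 0.193166

The integral term ∫_5^35 1/x^2 dx = 0.171429.
Boundary: ½(f(5) + f(35)) = ½(0.0400000 + 0.000816327) = 0.0204082.
Running total after boundary: 0.191837.
Correction k=1: B_{2}/2! · (f^{(1)}(35) − f^{(1)}(5)) = 1/12 · (-4.66472e-05 − (-0.0160000)) = 0.00132945.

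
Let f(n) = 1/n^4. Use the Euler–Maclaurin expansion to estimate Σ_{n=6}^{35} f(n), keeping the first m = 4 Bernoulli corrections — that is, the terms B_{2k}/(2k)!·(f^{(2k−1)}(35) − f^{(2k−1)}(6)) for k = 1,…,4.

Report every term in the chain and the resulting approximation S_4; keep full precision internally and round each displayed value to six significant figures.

S_4 ≈ 0.00196386

∫_6^35 1/x^4 dx evaluates to 0.00153544.
½[f(6) + f(35)] = ½[0.000771605 + 6.66389e-07] = 0.000386136.
Integral + boundary = 0.00192157.
Order-1 term: 1/12 · (-7.61587e-08 − (-0.000514403)) = 4.28606e-05.
After k=1: 0.00196443.
Order-2 term: −1/720 · (-1.86511e-09 − (-0.000428669)) = -5.95372e-07.
After k=2: 0.00196384.
Order-3 term: 1/30240 · (-8.52623e-11 − (-0.000666819)) = 2.20509e-08.
After k=3: 0.00196386.
Order-4 term: −1/1209600 · (-6.26417e-12 − (-0.00166705)) = -1.37818e-09.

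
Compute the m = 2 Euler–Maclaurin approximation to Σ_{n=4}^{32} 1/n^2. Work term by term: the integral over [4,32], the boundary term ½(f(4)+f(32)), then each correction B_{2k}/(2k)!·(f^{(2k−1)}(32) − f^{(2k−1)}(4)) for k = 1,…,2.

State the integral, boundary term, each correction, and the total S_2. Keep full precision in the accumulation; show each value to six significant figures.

S_2 ≈ 0.253055

∫_4^32 1/x^2 dx evaluates to 0.218750.
Endpoint term: (f(4) + f(32))/2 = (0.0625000 + 0.000976562)/2 = 0.0317383.
Integral + boundary = 0.250488.
Correction k=1: B_{2}/2! · (f^{(1)}(32) − f^{(1)}(4)) = 1/12 · (-6.10352e-05 − (-0.0312500)) = 0.00259908.
Partial sum through k=1: 0.253087.
Correction k=2: B_{4}/4! · (f^{(3)}(32) − f^{(3)}(4)) = −1/720 · (-7.15256e-07 − (-0.0234375)) = -3.25511e-05.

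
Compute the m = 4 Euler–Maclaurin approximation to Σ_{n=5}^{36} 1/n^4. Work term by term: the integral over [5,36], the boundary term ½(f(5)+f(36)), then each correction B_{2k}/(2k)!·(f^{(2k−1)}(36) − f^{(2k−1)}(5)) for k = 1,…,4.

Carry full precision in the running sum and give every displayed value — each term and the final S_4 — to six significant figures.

∫_5^36 1/x^4 dx evaluates to 0.00265952.
Endpoint term: (f(5) + f(36))/2 = (0.00160000 + 5.95374e-07)/2 = 0.000800298.
Running total after boundary: 0.00345982.
Order-1 term: 1/12 · (-6.61527e-08 − (-0.00128000)) = 0.000106661.
Running total after k=1: 0.00356648.
Order-2 term: −1/720 · (-1.53131e-09 − (-0.00153600)) = -2.13333e-06.
Running total after k=2: 0.00356435.
Order-3 term: 1/30240 · (-6.61678e-11 − (-0.00344064)) = 1.13778e-07.
Running total after k=3: 0.00356446.
Order-4 term: −1/1209600 · (-4.59499e-12 − (-0.0123863)) = -1.02400e-08.

S_4 ≈ 0.00356445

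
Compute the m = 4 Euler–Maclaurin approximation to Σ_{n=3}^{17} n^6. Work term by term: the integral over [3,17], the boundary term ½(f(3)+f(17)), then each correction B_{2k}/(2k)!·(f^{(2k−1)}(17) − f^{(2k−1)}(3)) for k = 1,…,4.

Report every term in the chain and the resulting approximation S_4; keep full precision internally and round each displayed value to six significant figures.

S_4 ≈ 7.13976e+07

∫_3^17 x^6 dx evaluates to 5.86195e+07.
Boundary: ½(f(3) + f(17)) = ½(729.000 + 2.41376e+07) = 1.20691e+07.
Running total after boundary: 7.06886e+07.
k=1: B_{2}/(2)! × [f^{(1)}(17) − f^{(1)}(3)] = 1/12 × (8.51914e+06 − 1458.00) = 709807.
Running total after k=1: 7.13985e+07.
k=2: B_{4}/(4)! × [f^{(3)}(17) − f^{(3)}(3)] = −1/720 × (589560 − 3240.00) = -814.333.
Running total after k=2: 7.13976e+07.
k=3: B_{6}/(6)! × [f^{(5)}(17) − f^{(5)}(3)] = 1/30240 × (12240.0 − 2160.00) = 0.333333.
Running total after k=3: 7.13976e+07.
k=4: B_{8}/(8)! × [f^{(7)}(17) − f^{(7)}(3)] = −1/1209600 × (0.00000 − 0.00000) = 0.00000.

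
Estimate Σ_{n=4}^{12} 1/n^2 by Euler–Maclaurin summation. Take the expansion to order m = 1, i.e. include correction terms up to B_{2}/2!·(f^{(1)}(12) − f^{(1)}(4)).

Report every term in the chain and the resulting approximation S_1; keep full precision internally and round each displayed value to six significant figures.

S_1 ≈ 0.203897

Integral: ∫_4^12 1/x^2 dx = 0.166667.
½[f(4) + f(12)] = ½[0.0625000 + 0.00694444] = 0.0347222.
So far: 0.201389.
Correction k=1: B_{2}/2! · (f^{(1)}(12) − f^{(1)}(4)) = 1/12 · (-0.00115741 − (-0.0312500)) = 0.00250772.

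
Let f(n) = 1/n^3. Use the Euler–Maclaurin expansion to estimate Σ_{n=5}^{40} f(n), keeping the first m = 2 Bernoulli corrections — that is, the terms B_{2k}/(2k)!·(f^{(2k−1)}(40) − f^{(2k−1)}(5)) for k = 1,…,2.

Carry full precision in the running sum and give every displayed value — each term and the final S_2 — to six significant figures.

S_2 ≈ 0.0240899

∫_5^40 1/x^3 dx evaluates to 0.0196875.
½[f(5) + f(40)] = ½[0.00800000 + 1.56250e-05] = 0.00400781.
Integral + boundary = 0.0236953.
Correction k=1: B_{2}/2! · (f^{(1)}(40) − f^{(1)}(5)) = 1/12 · (-1.17187e-06 − (-0.00480000)) = 0.000399902.
Running total after k=1: 0.0240952.
Correction k=2: B_{4}/4! · (f^{(3)}(40) − f^{(3)}(5)) = −1/720 · (-1.46484e-08 − (-0.00384000)) = -5.33331e-06.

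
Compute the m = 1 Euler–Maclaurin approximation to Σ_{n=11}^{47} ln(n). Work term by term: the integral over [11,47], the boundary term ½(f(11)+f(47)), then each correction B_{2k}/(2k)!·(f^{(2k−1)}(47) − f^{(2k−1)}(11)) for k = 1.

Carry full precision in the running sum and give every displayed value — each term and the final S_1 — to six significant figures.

Integral: ∫_11^47 ln(x) dx = 118.580.
Boundary: ½(f(11) + f(47)) = ½(2.39790 + 3.85015) = 3.12402.
Running total after boundary: 121.704.
k=1: B_{2}/(2)! × [f^{(1)}(47) − f^{(1)}(11)] = 1/12 × (0.0212766 − 0.0909091) = -0.00580271.

S_1 ≈ 121.698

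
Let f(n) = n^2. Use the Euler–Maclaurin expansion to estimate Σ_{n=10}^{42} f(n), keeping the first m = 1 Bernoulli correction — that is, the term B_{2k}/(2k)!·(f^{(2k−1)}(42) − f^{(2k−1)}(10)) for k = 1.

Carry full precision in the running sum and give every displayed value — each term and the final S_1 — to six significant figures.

S_1 ≈ 25300.0

Integral: ∫_10^42 x^2 dx = 24362.7.
Endpoint term: (f(10) + f(42))/2 = (100.000 + 1764.00)/2 = 932.000.
Running total after boundary: 25294.7.
Order-1 term: 1/12 · (84.0000 − 20.0000) = 5.33333.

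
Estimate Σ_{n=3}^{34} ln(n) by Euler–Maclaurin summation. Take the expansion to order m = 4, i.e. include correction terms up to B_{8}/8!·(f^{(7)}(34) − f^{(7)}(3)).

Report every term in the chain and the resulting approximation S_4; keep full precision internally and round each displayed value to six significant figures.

The integral term ∫_3^34 ln(x) dx = 85.6004.
Endpoint term: (f(3) + f(34))/2 = (1.09861 + 3.52636)/2 = 2.31249.
Running total after boundary: 87.9129.
Order-1 term: 1/12 · (0.0294118 − 0.333333) = -0.0253268.
Running total after k=1: 87.8876.
Order-2 term: −1/720 · (5.08854e-05 − 0.0740741) = 0.000102810.
Running total after k=2: 87.8877.
Order-3 term: 1/30240 · (5.28222e-07 − 0.0987654) = -3.26604e-06.
Running total after k=3: 87.8877.
Order-4 term: −1/1209600 · (1.37082e-08 − 0.329218) = 2.72171e-07.

S_4 ≈ 87.8877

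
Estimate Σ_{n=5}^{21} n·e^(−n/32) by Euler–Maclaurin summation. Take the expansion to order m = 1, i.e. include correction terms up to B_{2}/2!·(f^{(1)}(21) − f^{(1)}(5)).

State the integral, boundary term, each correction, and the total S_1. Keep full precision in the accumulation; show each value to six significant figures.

Integral: ∫_5^21 x·e^(−x/32) dx = 132.856.
Boundary: ½(f(5) + f(21)) = ½(4.27673 + 10.8947) = 7.58569.
So far: 140.441.
k=1: B_{2}/(2)! × [f^{(1)}(21) − f^{(1)}(5)] = 1/12 × (0.178335 − 0.721698) = -0.0452802.

S_1 ≈ 140.396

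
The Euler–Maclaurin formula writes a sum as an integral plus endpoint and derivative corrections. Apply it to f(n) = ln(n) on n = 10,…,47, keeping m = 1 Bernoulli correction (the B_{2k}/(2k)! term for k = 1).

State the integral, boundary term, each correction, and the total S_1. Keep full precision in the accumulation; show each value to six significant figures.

S_1 ≈ 124.001

∫_10^47 ln(x) dx evaluates to 120.931.
½[f(10) + f(47)] = ½[2.30259 + 3.85015] = 3.07637.
Running total after boundary: 124.007.
k=1: B_{2}/(2)! × [f^{(1)}(47) − f^{(1)}(10)] = 1/12 × (0.0212766 − 0.100000) = -0.00656028.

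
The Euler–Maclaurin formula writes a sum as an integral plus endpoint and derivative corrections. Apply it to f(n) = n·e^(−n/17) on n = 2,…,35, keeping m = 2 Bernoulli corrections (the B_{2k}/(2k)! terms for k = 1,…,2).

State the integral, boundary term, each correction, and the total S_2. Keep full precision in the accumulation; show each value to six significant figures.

∫_2^35 x·e^(−x/17) dx evaluates to 174.348.
½[f(2) + f(35)] = ½[1.77802 + 4.46614] = 3.12208.
Integral + boundary = 177.470.
Order-1 term: 1/12 · (-0.135110 − 0.784420) = -0.0766275.
After k=1: 177.394.
Order-2 term: −1/720 · (0.000415564 − 0.00886657) = 1.17375e-05.

S_2 ≈ 177.394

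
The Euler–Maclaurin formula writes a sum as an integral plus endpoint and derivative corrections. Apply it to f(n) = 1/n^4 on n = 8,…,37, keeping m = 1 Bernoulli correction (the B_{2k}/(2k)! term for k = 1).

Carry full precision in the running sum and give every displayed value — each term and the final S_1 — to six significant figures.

∫_8^37 1/x^4 dx evaluates to 0.000644461.
½[f(8) + f(37)] = ½[0.000244141 + 5.33572e-07] = 0.000122337.
Integral + boundary = 0.000766798.
Correction k=1: B_{2}/2! · (f^{(1)}(37) − f^{(1)}(8)) = 1/12 · (-5.76835e-08 − (-0.000122070)) = 1.01677e-05.

S_1 ≈ 0.000776966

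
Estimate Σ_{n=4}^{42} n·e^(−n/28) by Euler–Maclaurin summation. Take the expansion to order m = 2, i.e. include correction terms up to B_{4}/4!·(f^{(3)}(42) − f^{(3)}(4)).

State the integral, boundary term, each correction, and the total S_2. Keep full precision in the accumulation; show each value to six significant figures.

The integral term ∫_4^42 x·e^(−x/28) dx = 339.387.
½[f(4) + f(42)] = ½[3.46751 + 9.37147] = 6.41949.
Integral + boundary = 345.807.
k=1: B_{2}/(2)! × [f^{(1)}(42) − f^{(1)}(4)] = 1/12 × (-0.111565 − 0.743038) = -0.0712169.
Partial sum through k=1: 345.736.
k=2: B_{4}/(4)! × [f^{(3)}(42) − f^{(3)}(4)] = −1/720 × (0.000426907 − 0.00315918) = 3.79482e-06.

S_2 ≈ 345.736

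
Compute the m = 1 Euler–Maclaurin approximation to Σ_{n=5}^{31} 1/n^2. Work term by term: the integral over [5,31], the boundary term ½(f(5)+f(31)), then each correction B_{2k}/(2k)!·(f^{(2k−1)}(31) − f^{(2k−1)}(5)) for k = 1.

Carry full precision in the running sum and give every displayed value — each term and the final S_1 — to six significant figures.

The integral term ∫_5^31 1/x^2 dx = 0.167742.
½[f(5) + f(31)] = ½[0.0400000 + 0.00104058] = 0.0205203.
Running total after boundary: 0.188262.
Order-1 term: 1/12 · (-6.71344e-05 − (-0.0160000)) = 0.00132774.

S_1 ≈ 0.189590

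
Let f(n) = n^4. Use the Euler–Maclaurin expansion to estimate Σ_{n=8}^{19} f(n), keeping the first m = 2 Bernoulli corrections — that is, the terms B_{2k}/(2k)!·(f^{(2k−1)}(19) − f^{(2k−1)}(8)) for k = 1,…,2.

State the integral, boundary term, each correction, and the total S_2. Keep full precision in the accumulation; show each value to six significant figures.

S_2 ≈ 557990

The integral term ∫_8^19 x^4 dx = 488666.
½[f(8) + f(19)] = ½[4096.00 + 130321] = 67208.5.
So far: 555875.
Order-1 term: 1/12 · (27436.0 − 2048.00) = 2115.67.
Running total after k=1: 557990.
Order-2 term: −1/720 · (456.000 − 192.000) = -0.366667.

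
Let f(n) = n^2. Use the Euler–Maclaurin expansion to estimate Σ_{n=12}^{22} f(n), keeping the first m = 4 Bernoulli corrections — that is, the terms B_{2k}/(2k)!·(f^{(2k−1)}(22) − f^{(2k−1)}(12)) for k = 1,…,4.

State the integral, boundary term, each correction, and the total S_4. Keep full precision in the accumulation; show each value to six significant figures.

∫_12^22 x^2 dx evaluates to 2973.33.
Endpoint term: (f(12) + f(22))/2 = (144.000 + 484.000)/2 = 314.000.
Integral + boundary = 3287.33.
k=1: B_{2}/(2)! × [f^{(1)}(22) − f^{(1)}(12)] = 1/12 × (44.0000 − 24.0000) = 1.66667.
After k=1: 3289.00.
k=2: B_{4}/(4)! × [f^{(3)}(22) − f^{(3)}(12)] = −1/720 × (0.00000 − 0.00000) = 0.00000.
After k=2: 3289.00.
k=3: B_{6}/(6)! × [f^{(5)}(22) − f^{(5)}(12)] = 1/30240 × (0.00000 − 0.00000) = 0.00000.
After k=3: 3289.00.
k=4: B_{8}/(8)! × [f^{(7)}(22) − f^{(7)}(12)] = −1/1209600 × (0.00000 − 0.00000) = 0.00000.

S_4 ≈ 3289.00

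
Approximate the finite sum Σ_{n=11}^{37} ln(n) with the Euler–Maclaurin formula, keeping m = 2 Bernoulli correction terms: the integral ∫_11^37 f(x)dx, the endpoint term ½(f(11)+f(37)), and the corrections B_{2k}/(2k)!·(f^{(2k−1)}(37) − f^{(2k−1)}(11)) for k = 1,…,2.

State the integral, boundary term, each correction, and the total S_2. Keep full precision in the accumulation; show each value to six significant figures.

S_2 ≈ 84.2262

Integral: ∫_11^37 ln(x) dx = 81.2271.
Boundary: ½(f(11) + f(37)) = ½(2.39790 + 3.61092) = 3.00441.
Running total after boundary: 84.2315.
Correction k=1: B_{2}/2! · (f^{(1)}(37) − f^{(1)}(11)) = 1/12 · (0.0270270 − 0.0909091) = -0.00532351.
After k=1: 84.2262.
Correction k=2: B_{4}/4! · (f^{(3)}(37) − f^{(3)}(11)) = −1/720 · (3.94843e-05 − 0.00150263) = 2.03215e-06.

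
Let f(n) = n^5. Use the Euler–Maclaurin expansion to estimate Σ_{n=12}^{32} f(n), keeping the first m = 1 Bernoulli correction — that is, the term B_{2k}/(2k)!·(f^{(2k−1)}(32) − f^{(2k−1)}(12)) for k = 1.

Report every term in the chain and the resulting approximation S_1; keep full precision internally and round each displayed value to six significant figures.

S_1 ≈ 1.95789e+08

∫_12^32 x^5 dx evaluates to 1.78459e+08.
Endpoint term: (f(12) + f(32))/2 = (248832 + 3.35544e+07)/2 = 1.69016e+07.
Integral + boundary = 1.95361e+08.
k=1: B_{2}/(2)! × [f^{(1)}(32) − f^{(1)}(12)] = 1/12 × (5.24288e+06 − 103680) = 428267.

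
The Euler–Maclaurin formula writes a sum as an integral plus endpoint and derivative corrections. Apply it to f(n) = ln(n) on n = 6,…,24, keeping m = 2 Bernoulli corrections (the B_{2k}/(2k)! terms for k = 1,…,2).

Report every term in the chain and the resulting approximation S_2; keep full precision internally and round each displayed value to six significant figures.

S_2 ≈ 49.9972

∫_6^24 ln(x) dx evaluates to 47.5227.
Boundary: ½(f(6) + f(24)) = ½(1.79176 + 3.17805) = 2.48491.
Running total after boundary: 50.0076.
Correction k=1: B_{2}/2! · (f^{(1)}(24) − f^{(1)}(6)) = 1/12 · (0.0416667 − 0.166667) = -0.0104167.
Running total after k=1: 49.9972.
Correction k=2: B_{4}/4! · (f^{(3)}(24) − f^{(3)}(6)) = −1/720 · (0.000144676 − 0.00925926) = 1.26591e-05.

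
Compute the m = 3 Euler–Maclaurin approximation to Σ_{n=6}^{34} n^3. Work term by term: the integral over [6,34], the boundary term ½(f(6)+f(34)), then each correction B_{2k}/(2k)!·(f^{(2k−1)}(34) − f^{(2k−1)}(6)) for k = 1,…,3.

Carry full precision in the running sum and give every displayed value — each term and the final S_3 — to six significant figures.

S_3 ≈ 353800

The integral term ∫_6^34 x^3 dx = 333760.
Boundary: ½(f(6) + f(34)) = ½(216.000 + 39304.0) = 19760.0.
Running total after boundary: 353520.
k=1: B_{2}/(2)! × [f^{(1)}(34) − f^{(1)}(6)] = 1/12 × (3468.00 − 108.000) = 280.000.
Partial sum through k=1: 353800.
k=2: B_{4}/(4)! × [f^{(3)}(34) − f^{(3)}(6)] = −1/720 × (6.00000 − 6.00000) = 0.00000.
Partial sum through k=2: 353800.
k=3: B_{6}/(6)! × [f^{(5)}(34) − f^{(5)}(6)] = 1/30240 × (0.00000 − 0.00000) = 0.00000.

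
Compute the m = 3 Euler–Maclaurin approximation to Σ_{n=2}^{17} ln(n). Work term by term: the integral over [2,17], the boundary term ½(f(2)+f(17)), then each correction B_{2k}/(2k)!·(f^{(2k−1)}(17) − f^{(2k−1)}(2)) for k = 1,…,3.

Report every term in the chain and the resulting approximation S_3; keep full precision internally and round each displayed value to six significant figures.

S_3 ≈ 33.5051

∫_2^17 ln(x) dx evaluates to 31.7783.
½[f(2) + f(17)] = ½[0.693147 + 2.83321] = 1.76318.
So far: 33.5415.
Correction k=1: B_{2}/2! · (f^{(1)}(17) − f^{(1)}(2)) = 1/12 · (0.0588235 − 0.500000) = -0.0367647.
Running total after k=1: 33.5047.
Correction k=2: B_{4}/4! · (f^{(3)}(17) − f^{(3)}(2)) = −1/720 · (0.000407083 − 0.250000) = 0.000346657.
Running total after k=2: 33.5051.
Correction k=3: B_{6}/6! · (f^{(5)}(17) − f^{(5)}(2)) = 1/30240 · (1.69031e-05 − 0.750000) = -2.48010e-05.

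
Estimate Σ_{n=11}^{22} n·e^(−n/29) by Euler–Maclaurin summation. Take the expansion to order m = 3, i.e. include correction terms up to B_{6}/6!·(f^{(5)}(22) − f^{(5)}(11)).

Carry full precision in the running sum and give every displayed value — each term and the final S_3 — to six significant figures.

S_3 ≈ 110.082

Integral: ∫_11^22 x·e^(−x/29) dx = 101.193.
Boundary: ½(f(11) + f(22)) = ½(7.52767 + 10.3029) = 8.91526.
Running total after boundary: 110.108.
k=1: B_{2}/(2)! × [f^{(1)}(22) − f^{(1)}(11)] = 1/12 × (0.113041 − 0.424759) = -0.0259765.
Partial sum through k=1: 110.082.
k=2: B_{4}/(4)! × [f^{(3)}(22) − f^{(3)}(11)] = −1/720 × (0.00124811 − 0.00213249) = 1.22830e-06.
Partial sum through k=2: 110.082.
k=3: B_{6}/(6)! × [f^{(5)}(22) − f^{(5)}(11)] = 1/30240 × (2.80834e-06 − 4.47077e-06) = -5.49744e-11.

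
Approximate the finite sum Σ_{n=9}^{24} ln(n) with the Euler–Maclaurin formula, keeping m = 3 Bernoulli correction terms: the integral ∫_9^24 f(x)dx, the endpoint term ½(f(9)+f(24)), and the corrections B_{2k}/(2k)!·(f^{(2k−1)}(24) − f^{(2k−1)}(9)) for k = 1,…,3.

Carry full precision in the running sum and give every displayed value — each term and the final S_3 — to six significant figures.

∫_9^24 ln(x) dx evaluates to 41.4983.
½[f(9) + f(24)] = ½[2.19722 + 3.17805] = 2.68764.
Integral + boundary = 44.1859.
Correction k=1: B_{2}/2! · (f^{(1)}(24) − f^{(1)}(9)) = 1/12 · (0.0416667 − 0.111111) = -0.00578704.
Running total after k=1: 44.1801.
Correction k=2: B_{4}/4! · (f^{(3)}(24) − f^{(3)}(9)) = −1/720 · (0.000144676 − 0.00274348) = 3.60946e-06.
Running total after k=2: 44.1801.
Correction k=3: B_{6}/6! · (f^{(5)}(24) − f^{(5)}(9)) = 1/30240 · (3.01408e-06 − 0.000406442) = -1.33409e-08.

S_3 ≈ 44.1801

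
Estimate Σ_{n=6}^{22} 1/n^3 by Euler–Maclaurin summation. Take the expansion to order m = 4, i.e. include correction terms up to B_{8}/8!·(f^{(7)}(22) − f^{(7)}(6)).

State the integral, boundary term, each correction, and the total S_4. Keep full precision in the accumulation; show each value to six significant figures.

The integral term ∫_6^22 1/x^3 dx = 0.0128558.
Endpoint term: (f(6) + f(22))/2 = (0.00462963 + 9.39144e-05)/2 = 0.00236177.
Integral + boundary = 0.0152176.
k=1: B_{2}/(2)! × [f^{(1)}(22) − f^{(1)}(6)] = 1/12 × (-1.28065e-05 − (-0.00231481)) = 0.000191834.
Partial sum through k=1: 0.0154094.
k=2: B_{4}/(4)! × [f^{(3)}(22) − f^{(3)}(6)] = −1/720 × (-5.29194e-07 − (-0.00128601)) = -1.78539e-06.
Partial sum through k=2: 0.0154077.
k=3: B_{6}/(6)! × [f^{(5)}(22) − f^{(5)}(6)] = 1/30240 × (-4.59218e-08 − (-0.00150034)) = 4.96130e-08.
Partial sum through k=3: 0.0154077.
k=4: B_{8}/(8)! × [f^{(7)}(22) − f^{(7)}(6)] = −1/1209600 × (-6.83135e-09 − (-0.00300069)) = -2.48072e-09.

S_4 ≈ 0.0154077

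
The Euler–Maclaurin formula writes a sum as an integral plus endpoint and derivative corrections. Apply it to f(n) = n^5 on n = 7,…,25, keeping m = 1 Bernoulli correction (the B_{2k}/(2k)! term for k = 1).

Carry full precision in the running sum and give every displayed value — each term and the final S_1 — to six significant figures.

∫_7^25 x^5 dx evaluates to 4.06705e+07.
Boundary: ½(f(7) + f(25)) = ½(16807.0 + 9.76562e+06) = 4.89122e+06.
Running total after boundary: 4.55617e+07.
Order-1 term: 1/12 · (1.95312e+06 − 12005.0) = 161760.

S_1 ≈ 4.57235e+07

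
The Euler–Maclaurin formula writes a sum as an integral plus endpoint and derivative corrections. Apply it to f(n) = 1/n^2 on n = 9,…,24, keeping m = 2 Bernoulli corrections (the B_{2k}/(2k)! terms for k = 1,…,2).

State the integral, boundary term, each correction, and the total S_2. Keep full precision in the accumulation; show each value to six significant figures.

The integral term ∫_9^24 1/x^2 dx = 0.0694444.
Boundary: ½(f(9) + f(24)) = ½(0.0123457 + 0.00173611) = 0.00704090.
So far: 0.0764853.
k=1: B_{2}/(2)! × [f^{(1)}(24) − f^{(1)}(9)] = 1/12 × (-0.000144676 − (-0.00274348)) = 0.000216567.
Partial sum through k=1: 0.0767019.
k=2: B_{4}/(4)! × [f^{(3)}(24) − f^{(3)}(9)] = −1/720 × (-3.01408e-06 − (-0.000406442)) = -5.60317e-07.

S_2 ≈ 0.0767013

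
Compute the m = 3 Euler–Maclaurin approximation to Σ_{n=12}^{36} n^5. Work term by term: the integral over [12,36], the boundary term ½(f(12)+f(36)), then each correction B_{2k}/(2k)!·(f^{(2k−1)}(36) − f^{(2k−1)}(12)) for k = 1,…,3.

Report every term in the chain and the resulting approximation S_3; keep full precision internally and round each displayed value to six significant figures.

∫_12^36 x^5 dx evaluates to 3.62299e+08.
Boundary: ½(f(12) + f(36)) = ½(248832 + 6.04662e+07) = 3.03575e+07.
Integral + boundary = 3.92657e+08.
Order-1 term: 1/12 · (8.39808e+06 − 103680) = 691200.
Running total after k=1: 3.93348e+08.
Order-2 term: −1/720 · (77760.0 − 8640.00) = -96.0000.
Running total after k=2: 3.93348e+08.
Order-3 term: 1/30240 · (120.000 − 120.000) = 0.00000.

S_3 ≈ 3.93348e+08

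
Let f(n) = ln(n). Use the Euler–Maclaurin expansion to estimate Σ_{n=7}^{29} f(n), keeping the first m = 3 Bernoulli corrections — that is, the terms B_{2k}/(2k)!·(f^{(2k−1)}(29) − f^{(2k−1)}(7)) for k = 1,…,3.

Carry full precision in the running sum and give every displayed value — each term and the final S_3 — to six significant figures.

∫_7^29 ln(x) dx evaluates to 62.0302.
Endpoint term: (f(7) + f(29))/2 = (1.94591 + 3.36730)/2 = 2.65660.
Integral + boundary = 64.6868.
Correction k=1: B_{2}/2! · (f^{(1)}(29) − f^{(1)}(7)) = 1/12 · (0.0344828 − 0.142857) = -0.00903120.
Partial sum through k=1: 64.6778.
Correction k=2: B_{4}/4! · (f^{(3)}(29) − f^{(3)}(7)) = −1/720 · (8.20042e-05 − 0.00583090) = 7.98458e-06.
Partial sum through k=2: 64.6778.
Correction k=3: B_{6}/6! · (f^{(5)}(29) − f^{(5)}(7)) = 1/30240 · (1.17010e-06 − 0.00142798) = -4.71827e-08.

S_3 ≈ 64.6778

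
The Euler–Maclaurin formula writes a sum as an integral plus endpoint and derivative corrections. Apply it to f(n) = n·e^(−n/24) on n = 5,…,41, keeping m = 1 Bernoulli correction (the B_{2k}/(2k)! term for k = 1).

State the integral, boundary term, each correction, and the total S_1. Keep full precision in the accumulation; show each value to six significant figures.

Integral: ∫_5^41 x·e^(−x/24) dx = 282.486.
Endpoint term: (f(5) + f(41))/2 = (4.05968 + 7.42787)/2 = 5.74377.
Running total after boundary: 288.230.
Correction k=1: B_{2}/2! · (f^{(1)}(41) − f^{(1)}(5)) = 1/12 · (-0.128327 − 0.642783) = -0.0642592.

S_1 ≈ 288.166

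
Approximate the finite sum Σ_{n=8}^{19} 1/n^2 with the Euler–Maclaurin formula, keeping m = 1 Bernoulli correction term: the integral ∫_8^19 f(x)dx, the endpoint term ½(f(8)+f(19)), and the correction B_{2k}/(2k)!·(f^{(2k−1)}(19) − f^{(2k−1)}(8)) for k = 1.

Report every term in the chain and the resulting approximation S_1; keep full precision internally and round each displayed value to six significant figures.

Integral: ∫_8^19 1/x^2 dx = 0.0723684.
½[f(8) + f(19)] = ½[0.0156250 + 0.00277008] = 0.00919754.
So far: 0.0815660.
Correction k=1: B_{2}/2! · (f^{(1)}(19) − f^{(1)}(8)) = 1/12 · (-0.000291588 − (-0.00390625)) = 0.000301222.

S_1 ≈ 0.0818672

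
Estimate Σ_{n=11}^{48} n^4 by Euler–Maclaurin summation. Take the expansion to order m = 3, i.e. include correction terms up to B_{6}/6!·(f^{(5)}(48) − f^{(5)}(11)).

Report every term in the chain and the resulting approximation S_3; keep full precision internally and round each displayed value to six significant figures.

Integral: ∫_11^48 x^4 dx = 5.09286e+07.
Endpoint term: (f(11) + f(48))/2 = (14641.0 + 5.30842e+06)/2 = 2.66153e+06.
Integral + boundary = 5.35901e+07.
k=1: B_{2}/(2)! × [f^{(1)}(48) − f^{(1)}(11)] = 1/12 × (442368 − 5324.00) = 36420.3.
Partial sum through k=1: 5.36265e+07.
k=2: B_{4}/(4)! × [f^{(3)}(48) − f^{(3)}(11)] = −1/720 × (1152.00 − 264.000) = -1.23333.
Partial sum through k=2: 5.36265e+07.
k=3: B_{6}/(6)! × [f^{(5)}(48) − f^{(5)}(11)] = 1/30240 × (0.00000 − 0.00000) = 0.00000.

S_3 ≈ 5.36265e+07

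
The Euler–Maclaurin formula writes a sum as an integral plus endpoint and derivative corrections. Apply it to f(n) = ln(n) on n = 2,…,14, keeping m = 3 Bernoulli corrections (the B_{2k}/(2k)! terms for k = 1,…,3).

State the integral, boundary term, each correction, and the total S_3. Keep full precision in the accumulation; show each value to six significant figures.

S_3 ≈ 25.1912

The integral term ∫_2^14 ln(x) dx = 23.5605.
Endpoint term: (f(2) + f(14))/2 = (0.693147 + 2.63906)/2 = 1.66610.
Running total after boundary: 25.2266.
k=1: B_{2}/(2)! × [f^{(1)}(14) − f^{(1)}(2)] = 1/12 × (0.0714286 − 0.500000) = -0.0357143.
After k=1: 25.1909.
k=2: B_{4}/(4)! × [f^{(3)}(14) − f^{(3)}(2)] = −1/720 × (0.000728863 − 0.250000) = 0.000346210.
After k=2: 25.1912.
k=3: B_{6}/(6)! × [f^{(5)}(14) − f^{(5)}(2)] = 1/30240 × (4.46243e-05 − 0.750000) = -2.48001e-05.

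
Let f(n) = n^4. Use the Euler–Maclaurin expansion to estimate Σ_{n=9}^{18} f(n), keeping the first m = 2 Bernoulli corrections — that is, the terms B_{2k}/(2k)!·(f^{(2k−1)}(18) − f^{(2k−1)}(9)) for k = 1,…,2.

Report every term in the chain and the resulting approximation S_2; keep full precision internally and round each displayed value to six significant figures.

S_2 ≈ 423573

∫_9^18 x^4 dx evaluates to 366104.
½[f(9) + f(18)] = ½[6561.00 + 104976] = 55768.5.
So far: 421872.
Correction k=1: B_{2}/2! · (f^{(1)}(18) − f^{(1)}(9)) = 1/12 · (23328.0 − 2916.00) = 1701.00.
Running total after k=1: 423573.
Correction k=2: B_{4}/4! · (f^{(3)}(18) − f^{(3)}(9)) = −1/720 · (432.000 − 216.000) = -0.300000.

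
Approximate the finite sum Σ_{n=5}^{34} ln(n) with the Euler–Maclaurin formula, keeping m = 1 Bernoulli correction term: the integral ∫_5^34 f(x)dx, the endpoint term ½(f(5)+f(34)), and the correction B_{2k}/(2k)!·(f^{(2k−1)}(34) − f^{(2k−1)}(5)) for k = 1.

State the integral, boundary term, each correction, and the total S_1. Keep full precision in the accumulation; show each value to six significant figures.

∫_5^34 ln(x) dx evaluates to 82.8491.
½[f(5) + f(34)] = ½[1.60944 + 3.52636] = 2.56790.
Running total after boundary: 85.4170.
k=1: B_{2}/(2)! × [f^{(1)}(34) − f^{(1)}(5)] = 1/12 × (0.0294118 − 0.200000) = -0.0142157.

S_1 ≈ 85.4028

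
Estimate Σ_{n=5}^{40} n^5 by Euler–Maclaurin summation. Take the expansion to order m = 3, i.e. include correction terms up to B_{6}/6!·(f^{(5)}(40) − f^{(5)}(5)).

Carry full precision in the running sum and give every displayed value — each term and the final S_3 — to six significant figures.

∫_5^40 x^5 dx evaluates to 6.82664e+08.
Endpoint term: (f(5) + f(40))/2 = (3125.00 + 1.02400e+08)/2 = 5.12016e+07.
So far: 7.33866e+08.
Order-1 term: 1/12 · (1.28000e+07 − 3125.00) = 1.06641e+06.
Partial sum through k=1: 7.34932e+08.
Order-2 term: −1/720 · (96000.0 − 1500.00) = -131.250.
Partial sum through k=2: 7.34932e+08.
Order-3 term: 1/30240 · (120.000 − 120.000) = 0.00000.

S_3 ≈ 7.34932e+08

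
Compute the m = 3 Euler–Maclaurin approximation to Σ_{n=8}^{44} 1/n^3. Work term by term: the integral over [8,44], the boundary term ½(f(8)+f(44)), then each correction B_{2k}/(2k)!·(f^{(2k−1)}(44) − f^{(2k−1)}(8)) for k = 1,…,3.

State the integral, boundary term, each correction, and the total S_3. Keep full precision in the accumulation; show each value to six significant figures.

The integral term ∫_8^44 1/x^3 dx = 0.00755424.
Endpoint term: (f(8) + f(44))/2 = (0.00195312 + 1.17393e-05)/2 = 0.000982432.
Integral + boundary = 0.00853667.
k=1: B_{2}/(2)! × [f^{(1)}(44) − f^{(1)}(8)] = 1/12 × (-8.00406e-07 − (-0.000732422)) = 6.09685e-05.
Partial sum through k=1: 0.00859764.
k=2: B_{4}/(4)! × [f^{(3)}(44) − f^{(3)}(8)] = −1/720 × (-8.26866e-09 − (-0.000228882)) = -3.17880e-07.
Partial sum through k=2: 0.00859732.
k=3: B_{6}/(6)! × [f^{(5)}(44) − f^{(5)}(8)] = 1/30240 × (-1.79382e-10 − (-0.000150204)) = 4.96705e-09.

S_3 ≈ 0.00859732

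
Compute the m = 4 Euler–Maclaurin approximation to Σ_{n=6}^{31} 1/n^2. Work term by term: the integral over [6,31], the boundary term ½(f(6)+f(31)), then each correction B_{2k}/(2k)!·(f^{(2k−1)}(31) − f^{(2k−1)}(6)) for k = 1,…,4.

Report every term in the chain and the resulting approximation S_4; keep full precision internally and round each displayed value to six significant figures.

∫_6^31 1/x^2 dx evaluates to 0.134409.
½[f(6) + f(31)] = ½[0.0277778 + 0.00104058] = 0.0144092.
So far: 0.148818.
Correction k=1: B_{2}/2! · (f^{(1)}(31) − f^{(1)}(6)) = 1/12 · (-6.71344e-05 − (-0.00925926)) = 0.000766010.
Running total after k=1: 0.149584.
Correction k=2: B_{4}/4! · (f^{(3)}(31) − f^{(3)}(6)) = −1/720 · (-8.38306e-07 − (-0.00308642)) = -4.28553e-06.
Running total after k=2: 0.149580.
Correction k=3: B_{6}/6! · (f^{(5)}(31) − f^{(5)}(6)) = 1/30240 · (-2.61698e-08 − (-0.00257202)) = 8.50526e-08.
Running total after k=3: 0.149580.
Correction k=4: B_{8}/8! · (f^{(7)}(31) − f^{(7)}(6)) = −1/1209600 · (-1.52498e-09 − (-0.00400091)) = -3.30763e-09.

S_4 ≈ 0.149580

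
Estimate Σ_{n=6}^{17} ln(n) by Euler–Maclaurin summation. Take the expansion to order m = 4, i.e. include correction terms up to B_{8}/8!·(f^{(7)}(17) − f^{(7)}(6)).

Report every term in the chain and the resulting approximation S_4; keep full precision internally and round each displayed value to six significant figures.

S_4 ≈ 28.7176

Integral: ∫_6^17 ln(x) dx = 26.4141.
Boundary: ½(f(6) + f(17)) = ½(1.79176 + 2.83321) = 2.31249.
Running total after boundary: 28.7266.
Order-1 term: 1/12 · (0.0588235 − 0.166667) = -0.00898693.
Running total after k=1: 28.7176.
Order-2 term: −1/720 · (0.000407083 − 0.00925926) = 1.22947e-05.
Running total after k=2: 28.7176.
Order-3 term: 1/30240 · (1.69031e-05 − 0.00308642) = -1.01505e-07.
Running total after k=3: 28.7176.
Order-4 term: −1/1209600 · (1.75465e-06 − 0.00257202) = 2.12489e-09.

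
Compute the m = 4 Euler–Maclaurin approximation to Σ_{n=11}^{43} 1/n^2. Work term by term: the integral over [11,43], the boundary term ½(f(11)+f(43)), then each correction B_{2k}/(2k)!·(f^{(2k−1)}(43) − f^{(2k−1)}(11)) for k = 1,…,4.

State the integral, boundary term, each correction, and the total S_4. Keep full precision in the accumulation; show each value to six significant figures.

S_4 ≈ 0.0721788

The integral term ∫_11^43 1/x^2 dx = 0.0676533.
Endpoint term: (f(11) + f(43))/2 = (0.00826446 + 0.000540833)/2 = 0.00440265.
So far: 0.0720559.
Correction k=1: B_{2}/2! · (f^{(1)}(43) − f^{(1)}(11)) = 1/12 · (-2.51550e-05 − (-0.00150263)) = 0.000123123.
After k=1: 0.0721790.
Correction k=2: B_{4}/4! · (f^{(3)}(43) − f^{(3)}(11)) = −1/720 · (-1.63256e-07 − (-0.000149021)) = -2.06747e-07.
After k=2: 0.0721788.
Correction k=3: B_{6}/6! · (f^{(5)}(43) − f^{(5)}(11)) = 1/30240 · (-2.64883e-09 − (-3.69474e-05)) = 1.22172e-09.
After k=3: 0.0721788.
Correction k=4: B_{8}/8! · (f^{(7)}(43) − f^{(7)}(11)) = −1/1209600 · (-8.02240e-11 − (-1.70996e-05)) = -1.41365e-11.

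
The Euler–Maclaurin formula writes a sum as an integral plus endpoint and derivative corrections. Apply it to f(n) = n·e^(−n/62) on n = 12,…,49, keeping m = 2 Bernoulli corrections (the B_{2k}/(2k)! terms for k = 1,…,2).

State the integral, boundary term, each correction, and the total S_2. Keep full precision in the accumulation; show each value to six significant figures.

S_2 ≈ 674.309

∫_12^49 x·e^(−x/62) dx evaluates to 658.297.
Endpoint term: (f(12) + f(49))/2 = (9.88836 + 22.2312)/2 = 16.0598.
So far: 674.357.
Correction k=1: B_{2}/2! · (f^{(1)}(49) − f^{(1)}(12)) = 1/12 · (0.0951303 − 0.664540) = -0.0474508.
Running total after k=1: 674.309.
Correction k=2: B_{4}/4! · (f^{(3)}(49) − f^{(3)}(12)) = −1/720 · (0.000260803 − 0.000601613) = 4.73347e-07.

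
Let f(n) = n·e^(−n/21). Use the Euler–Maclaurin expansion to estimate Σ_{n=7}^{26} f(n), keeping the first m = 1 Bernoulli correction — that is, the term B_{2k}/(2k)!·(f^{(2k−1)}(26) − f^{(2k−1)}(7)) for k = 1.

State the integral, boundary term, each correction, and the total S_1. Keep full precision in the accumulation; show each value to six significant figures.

∫_7^26 x·e^(−x/21) dx evaluates to 135.154.
½[f(7) + f(26)] = ½[5.01572 + 7.53833] = 6.27703.
Integral + boundary = 141.431.
k=1: B_{2}/(2)! × [f^{(1)}(26) − f^{(1)}(7)] = 1/12 × (-0.0690324 − 0.477688) = -0.0455600.

S_1 ≈ 141.385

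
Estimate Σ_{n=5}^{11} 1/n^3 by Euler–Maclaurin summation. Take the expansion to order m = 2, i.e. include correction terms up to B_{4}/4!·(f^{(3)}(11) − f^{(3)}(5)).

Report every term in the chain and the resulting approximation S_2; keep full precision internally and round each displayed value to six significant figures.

∫_5^11 1/x^3 dx evaluates to 0.0158678.
Boundary: ½(f(5) + f(11)) = ½(0.00800000 + 0.000751315) = 0.00437566.
Running total after boundary: 0.0202434.
Order-1 term: 1/12 · (-0.000204904 − (-0.00480000)) = 0.000382925.
After k=1: 0.0206264.
Order-2 term: −1/720 · (-3.38684e-05 − (-0.00384000)) = -5.28629e-06.

S_2 ≈ 0.0206211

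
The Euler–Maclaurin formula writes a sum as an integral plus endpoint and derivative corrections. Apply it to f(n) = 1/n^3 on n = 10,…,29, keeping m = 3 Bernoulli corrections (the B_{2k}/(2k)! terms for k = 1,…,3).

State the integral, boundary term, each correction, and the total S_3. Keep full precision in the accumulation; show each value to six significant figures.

S_3 ≈ 0.00495053

The integral term ∫_10^29 1/x^3 dx = 0.00440547.
Endpoint term: (f(10) + f(29))/2 = (0.00100000 + 4.10021e-05)/2 = 0.000520501.
Running total after boundary: 0.00492597.
Correction k=1: B_{2}/2! · (f^{(1)}(29) − f^{(1)}(10)) = 1/12 · (-4.24160e-06 − (-0.000300000)) = 2.46465e-05.
Partial sum through k=1: 0.00495062.
Correction k=2: B_{4}/4! · (f^{(3)}(29) − f^{(3)}(10)) = −1/720 · (-1.00870e-07 − (-6.00000e-05)) = -8.31932e-08.
Partial sum through k=2: 0.00495053.
Correction k=3: B_{6}/6! · (f^{(5)}(29) − f^{(5)}(10)) = 1/30240 · (-5.03752e-09 − (-2.52000e-05)) = 8.33167e-10.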